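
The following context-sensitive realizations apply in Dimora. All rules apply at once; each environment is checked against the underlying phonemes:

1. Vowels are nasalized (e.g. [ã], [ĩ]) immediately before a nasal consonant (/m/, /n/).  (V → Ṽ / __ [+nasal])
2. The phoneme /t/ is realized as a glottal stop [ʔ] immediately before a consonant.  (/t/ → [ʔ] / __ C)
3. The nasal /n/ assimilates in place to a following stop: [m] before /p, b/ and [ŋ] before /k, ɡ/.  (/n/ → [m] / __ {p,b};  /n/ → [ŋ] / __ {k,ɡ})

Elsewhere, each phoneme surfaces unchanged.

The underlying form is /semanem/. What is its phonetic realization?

[sẽmãnẽm]

/s/ — not in any rule's target class → [s].
/e/ — between /s/ and /m/, before a nasal consonant — surfaces as [ẽ] (rule 1).
/m/ stays [m].
/a/ — between /m/ and /n/, before a nasal consonant — surfaces as [ã] (rule 1).
/n/ (between /a/ and /e/) fails the environment for rule 3, so it stays [n].
/e/ (between /n/ and /m/): before a nasal consonant, so rule 1 applies → [ẽ].
/m/ (word-final): no rule targets it → [m].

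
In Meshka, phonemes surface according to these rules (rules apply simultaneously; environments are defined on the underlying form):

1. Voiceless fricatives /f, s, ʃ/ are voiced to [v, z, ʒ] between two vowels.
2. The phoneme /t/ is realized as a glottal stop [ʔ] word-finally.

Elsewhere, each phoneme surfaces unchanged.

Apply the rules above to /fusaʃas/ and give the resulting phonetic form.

[fuzaʒas]

/f/ (word-initial): rule 1 targets it, but not between two vowels → unchanged [f].
/u/ stays [u].
/s/ meets the environment for rule 1 (between two vowels) → [z].
/a/ (between /s/ and /ʃ/): no rule targets it → [a].
/ʃ/ — between /a/ and /a/, between two vowels — surfaces as [ʒ] (rule 1).
/a/ — not in any rule's target class → [a].
/s/ (word-final): rule 1 targets it, but not between two vowels → unchanged [s].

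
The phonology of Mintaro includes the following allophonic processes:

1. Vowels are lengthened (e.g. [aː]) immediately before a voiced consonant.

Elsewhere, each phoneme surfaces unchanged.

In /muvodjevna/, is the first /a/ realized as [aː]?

/a/ — word-final; rule 1 does not apply here → [a].
The actual realization is [a], not [aː].

No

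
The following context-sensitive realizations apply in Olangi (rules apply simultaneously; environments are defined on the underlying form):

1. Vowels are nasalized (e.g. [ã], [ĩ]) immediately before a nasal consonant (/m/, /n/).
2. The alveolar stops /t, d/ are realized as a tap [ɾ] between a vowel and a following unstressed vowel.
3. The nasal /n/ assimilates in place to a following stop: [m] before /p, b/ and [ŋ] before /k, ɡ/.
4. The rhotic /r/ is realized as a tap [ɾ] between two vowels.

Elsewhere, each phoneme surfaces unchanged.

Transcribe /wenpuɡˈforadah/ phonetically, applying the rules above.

/w/ (word-initial): no rule targets it → [w].
Rule 1 applies to /e/ (between /w/ and /n/: before a nasal consonant) → [ẽ].
/n/ (between /e/ and /p/) occurs before a labial or velar stop → [m] by rule 3.
/p/ (between /n/ and /u/) is unaffected → [p].
/u/ — between /p/ and /ɡ/; rule 1 does not apply here → [u].
/ɡ/ stays [ɡ].
/f/ (between /ɡ/ and /o/): no rule targets it → [f].
/o/ (between /f/ and /r/) fails the environment for rule 1, so it stays [o].
/r/ (between /o/ and /a/): between two vowels, so rule 4 applies → [ɾ].
/a/ (between /r/ and /d/) fails the environment for rule 1, so it stays [a].
/d/ meets the environment for rule 2 (between a vowel and a following unstressed vowel) → [ɾ].
/a/ (between /d/ and /h/) fails the environment for rule 1, so it stays [a].
/h/ — not in any rule's target class → [h].

[wẽmpuɡˈfoɾaɾah]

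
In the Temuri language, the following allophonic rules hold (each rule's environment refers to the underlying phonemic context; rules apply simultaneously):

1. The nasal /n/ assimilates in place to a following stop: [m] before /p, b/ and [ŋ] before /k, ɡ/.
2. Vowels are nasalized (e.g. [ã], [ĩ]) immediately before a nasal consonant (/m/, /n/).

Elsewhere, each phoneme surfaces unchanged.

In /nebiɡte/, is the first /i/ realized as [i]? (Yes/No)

Yes

/i/ — between /b/ and /ɡ/; rule 2 does not apply here → [i].
The actual realization is [i], which matches [i].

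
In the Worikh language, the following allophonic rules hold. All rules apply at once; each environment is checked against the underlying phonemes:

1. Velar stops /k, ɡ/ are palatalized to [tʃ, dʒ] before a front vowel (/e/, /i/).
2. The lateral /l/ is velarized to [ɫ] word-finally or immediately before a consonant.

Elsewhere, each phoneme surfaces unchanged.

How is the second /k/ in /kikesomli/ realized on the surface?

[tʃ]

/k/ — between /i/ and /e/, before a front vowel — surfaces as [tʃ] (rule 1).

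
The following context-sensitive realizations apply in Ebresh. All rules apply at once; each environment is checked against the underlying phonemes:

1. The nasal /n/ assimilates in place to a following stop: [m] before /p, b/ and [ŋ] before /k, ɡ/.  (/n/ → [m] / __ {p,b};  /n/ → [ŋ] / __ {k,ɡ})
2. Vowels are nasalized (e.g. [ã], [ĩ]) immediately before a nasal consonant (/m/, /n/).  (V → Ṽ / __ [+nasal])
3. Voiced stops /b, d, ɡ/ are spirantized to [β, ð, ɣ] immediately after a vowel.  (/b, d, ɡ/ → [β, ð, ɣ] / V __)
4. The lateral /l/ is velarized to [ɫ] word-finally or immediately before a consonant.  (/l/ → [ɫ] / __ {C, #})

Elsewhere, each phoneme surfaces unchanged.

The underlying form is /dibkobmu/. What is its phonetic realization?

[diβkoβmu]

/d/ (word-initial) fails the environment for rule 3, so it stays [d].
/i/ — between /d/ and /b/; rule 2 does not apply here → [i].
/b/ (between /i/ and /k/): immediately after a vowel, so rule 3 applies → [β].
/k/ (between /b/ and /o/): no rule targets it → [k].
/o/ (between /k/ and /b/): rule 2 targets it, but not before a nasal consonant → unchanged [o].
/b/ (between /o/ and /m/) occurs immediately after a vowel → [β] by rule 3.
/m/ — not in any rule's target class → [m].
/u/ (word-final) fails the environment for rule 2, so it stays [u].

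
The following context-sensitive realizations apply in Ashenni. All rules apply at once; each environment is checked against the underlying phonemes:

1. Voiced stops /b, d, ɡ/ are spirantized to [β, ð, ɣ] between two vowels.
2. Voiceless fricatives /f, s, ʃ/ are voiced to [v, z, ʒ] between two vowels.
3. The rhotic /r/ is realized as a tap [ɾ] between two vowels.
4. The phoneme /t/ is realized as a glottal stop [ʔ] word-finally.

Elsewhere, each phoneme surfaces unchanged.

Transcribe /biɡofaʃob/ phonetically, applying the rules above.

/b/ (word-initial) is in the target of rule 1 but the environment (between two vowels) is not met → [b].
/i/ — not in any rule's target class → [i].
Rule 1 applies to /ɡ/ (between /i/ and /o/: between two vowels) → [ɣ].
/o/ — not in any rule's target class → [o].
/f/ (between /o/ and /a/) occurs between two vowels → [v] by rule 2.
/a/ — not in any rule's target class → [a].
/ʃ/ meets the environment for rule 2 (between two vowels) → [ʒ].
/o/ (between /ʃ/ and /b/): no rule targets it → [o].
/b/ — word-final; rule 1 does not apply here → [b].

[biɣovaʒob]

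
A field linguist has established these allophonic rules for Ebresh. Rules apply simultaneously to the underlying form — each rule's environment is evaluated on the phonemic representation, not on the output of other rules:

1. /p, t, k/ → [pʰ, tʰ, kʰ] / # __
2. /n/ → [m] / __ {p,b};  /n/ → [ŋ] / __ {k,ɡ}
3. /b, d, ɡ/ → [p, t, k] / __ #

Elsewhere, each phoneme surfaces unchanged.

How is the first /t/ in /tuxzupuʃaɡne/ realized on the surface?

[tʰ]

Rule 1 applies to /t/ (word-initial: word-initially) → [tʰ].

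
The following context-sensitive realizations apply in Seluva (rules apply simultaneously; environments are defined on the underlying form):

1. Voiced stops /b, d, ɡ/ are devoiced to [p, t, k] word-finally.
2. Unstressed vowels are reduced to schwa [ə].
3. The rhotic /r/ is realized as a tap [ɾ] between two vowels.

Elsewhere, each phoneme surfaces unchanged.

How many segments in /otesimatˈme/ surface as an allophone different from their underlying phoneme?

4

Segments that undergo a rule: /o/ → [ə] (rule 2); /e/ → [ə] (rule 2); /i/ → [ə] (rule 2); /a/ → [ə] (rule 2).
All other segments surface unchanged.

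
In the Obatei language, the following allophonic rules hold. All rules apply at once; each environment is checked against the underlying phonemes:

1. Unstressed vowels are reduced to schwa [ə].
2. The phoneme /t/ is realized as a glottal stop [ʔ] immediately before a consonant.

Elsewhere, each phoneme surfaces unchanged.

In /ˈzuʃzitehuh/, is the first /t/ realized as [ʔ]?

/t/ (between /i/ and /e/) is in the target of rule 2 but the environment (immediately before a consonant) is not met → [t].
The actual realization is [t], not [ʔ].

No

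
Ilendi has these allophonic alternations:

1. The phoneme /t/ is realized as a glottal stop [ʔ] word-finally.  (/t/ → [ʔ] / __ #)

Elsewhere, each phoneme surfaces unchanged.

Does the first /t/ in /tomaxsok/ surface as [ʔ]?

/t/ (word-initial): rule 1 targets it, but not word-finally → unchanged [t].
The actual realization is [t], not [ʔ].

No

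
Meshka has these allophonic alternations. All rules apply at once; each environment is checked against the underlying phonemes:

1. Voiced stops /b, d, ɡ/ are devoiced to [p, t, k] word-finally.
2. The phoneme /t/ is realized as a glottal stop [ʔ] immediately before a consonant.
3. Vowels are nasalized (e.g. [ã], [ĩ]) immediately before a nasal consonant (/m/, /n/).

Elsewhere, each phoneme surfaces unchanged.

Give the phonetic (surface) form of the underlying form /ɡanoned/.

/ɡ/ (word-initial) is in the target of rule 1 but the environment (word-finally) is not met → [ɡ].
/a/ meets the environment for rule 3 (before a nasal consonant) → [ã].
/o/ — between /n/ and /n/, before a nasal consonant — surfaces as [õ] (rule 3).
/e/ (between /n/ and /d/): rule 3 targets it, but not before a nasal consonant → unchanged [e].
/d/ (word-final): word-finally, so rule 1 applies → [t].

[ɡãnõnet]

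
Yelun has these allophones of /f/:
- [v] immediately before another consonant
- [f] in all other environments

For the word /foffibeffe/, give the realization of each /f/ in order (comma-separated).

Occurrence 1 (position 1): no conditioning environment matches → elsewhere allophone [f].
Occurrence 2 (position 3): immediately before another consonant → [v].
Occurrence 3 (position 4): no conditioning environment matches → elsewhere allophone [f].
Occurrence 4 (position 8): immediately before another consonant → [v].
Occurrence 5 (position 9): no conditioning environment matches → elsewhere allophone [f].

[f], [v], [f], [v], [f]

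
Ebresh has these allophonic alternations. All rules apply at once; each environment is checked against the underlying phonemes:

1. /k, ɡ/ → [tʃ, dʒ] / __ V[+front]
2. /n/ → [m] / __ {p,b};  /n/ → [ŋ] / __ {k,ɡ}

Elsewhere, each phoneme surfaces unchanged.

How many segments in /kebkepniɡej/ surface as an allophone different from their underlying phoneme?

3

Segments that undergo a rule: /k/ → [tʃ] (rule 1); /k/ → [tʃ] (rule 1); /ɡ/ → [dʒ] (rule 1).
All other segments surface unchanged.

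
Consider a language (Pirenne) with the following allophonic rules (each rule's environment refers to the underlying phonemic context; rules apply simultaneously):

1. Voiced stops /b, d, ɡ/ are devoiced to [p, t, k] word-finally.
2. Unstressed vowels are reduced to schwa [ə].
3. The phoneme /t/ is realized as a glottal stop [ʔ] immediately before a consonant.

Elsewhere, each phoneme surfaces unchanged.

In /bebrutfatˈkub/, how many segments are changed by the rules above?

6

Segments that undergo a rule: /e/ → [ə] (rule 2); /u/ → [ə] (rule 2); /t/ → [ʔ] (rule 3); /a/ → [ə] (rule 2); /t/ → [ʔ] (rule 3); /b/ → [p] (rule 1).
All other segments surface unchanged.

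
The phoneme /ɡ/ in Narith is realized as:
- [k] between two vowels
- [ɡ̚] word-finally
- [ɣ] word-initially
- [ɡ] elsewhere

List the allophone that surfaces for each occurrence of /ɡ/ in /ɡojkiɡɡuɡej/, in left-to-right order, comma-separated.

[ɣ], [ɡ], [ɡ], [k]

Occurrence 1 (position 1): word-initially → [ɣ].
Occurrence 2 (position 6): no conditioning environment matches → elsewhere allophone [ɡ].
Occurrence 3 (position 7): no conditioning environment matches → elsewhere allophone [ɡ].
Occurrence 4 (position 9): between two vowels → [k].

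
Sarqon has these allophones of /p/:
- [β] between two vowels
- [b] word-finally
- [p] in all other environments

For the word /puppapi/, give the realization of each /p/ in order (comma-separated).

Occurrence 1 (position 1): no conditioning environment matches → elsewhere allophone [p].
Occurrence 2 (position 3): no conditioning environment matches → elsewhere allophone [p].
Occurrence 3 (position 4): no conditioning environment matches → elsewhere allophone [p].
Occurrence 4 (position 6): between two vowels → [β].

[p], [p], [p], [β]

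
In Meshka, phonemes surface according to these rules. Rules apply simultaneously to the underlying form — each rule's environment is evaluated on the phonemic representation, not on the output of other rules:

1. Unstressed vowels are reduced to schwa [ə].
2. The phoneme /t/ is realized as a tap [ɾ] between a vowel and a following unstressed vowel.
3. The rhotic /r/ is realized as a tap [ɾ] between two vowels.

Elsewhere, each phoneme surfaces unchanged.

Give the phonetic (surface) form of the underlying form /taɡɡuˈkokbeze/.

/t/ (word-initial): rule 2 targets it, but not between a vowel and a following unstressed vowel → unchanged [t].
/a/ (between /t/ and /ɡ/) occurs in an unstressed syllable → [ə] by rule 1.
/ɡ/ (between /a/ and /ɡ/): no rule targets it → [ɡ].
/ɡ/ (between /ɡ/ and /u/): no rule targets it → [ɡ].
/u/ meets the environment for rule 1 (in an unstressed syllable) → [ə].
/k/ stays [k].
/o/ (between /k/ and /k/) is in the target of rule 1 but the environment (in an unstressed syllable) is not met → [o].
/k/ stays [k].
/b/ stays [b].
/e/ (between /b/ and /z/): in an unstressed syllable, so rule 1 applies → [ə].
/z/ (between /e/ and /e/) is unaffected → [z].
Rule 1 applies to /e/ (word-final: in an unstressed syllable) → [ə].

[təɡɡəˈkokbəzə]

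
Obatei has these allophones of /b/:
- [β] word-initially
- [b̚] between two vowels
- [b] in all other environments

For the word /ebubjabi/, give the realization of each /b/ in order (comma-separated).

Occurrence 1 (position 2): between two vowels → [b̚].
Occurrence 2 (position 4): no conditioning environment matches → elsewhere allophone [b].
Occurrence 3 (position 7): between two vowels → [b̚].

[b̚], [b], [b̚]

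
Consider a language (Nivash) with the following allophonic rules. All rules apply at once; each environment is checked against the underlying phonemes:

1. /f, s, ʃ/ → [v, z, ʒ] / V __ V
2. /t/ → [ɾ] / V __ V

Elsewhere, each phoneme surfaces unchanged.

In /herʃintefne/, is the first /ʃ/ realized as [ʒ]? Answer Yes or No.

/ʃ/ (between /r/ and /i/) fails the environment for rule 1, so it stays [ʃ].
The actual realization is [ʃ], not [ʒ].

No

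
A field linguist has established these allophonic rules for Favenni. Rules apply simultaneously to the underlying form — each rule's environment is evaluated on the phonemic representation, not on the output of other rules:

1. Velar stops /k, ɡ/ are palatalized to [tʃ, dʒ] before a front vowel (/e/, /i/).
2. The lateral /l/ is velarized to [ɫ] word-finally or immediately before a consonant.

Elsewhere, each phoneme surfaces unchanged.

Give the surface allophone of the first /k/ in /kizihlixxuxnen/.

/k/ — word-initial, before a front vowel — surfaces as [tʃ] (rule 1).

[tʃ]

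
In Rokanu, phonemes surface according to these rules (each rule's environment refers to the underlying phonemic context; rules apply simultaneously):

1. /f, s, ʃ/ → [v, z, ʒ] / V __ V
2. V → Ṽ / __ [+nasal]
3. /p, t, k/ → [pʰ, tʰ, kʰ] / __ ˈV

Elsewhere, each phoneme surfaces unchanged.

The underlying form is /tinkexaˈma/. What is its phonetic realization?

[tĩnkexãˈma]

/t/ — word-initial; rule 3 does not apply here → [t].
/i/ (between /t/ and /n/) occurs before a nasal consonant → [ĩ] by rule 2.
/n/ (between /i/ and /k/) is unaffected → [n].
/k/ (between /n/ and /e/) fails the environment for rule 3, so it stays [k].
/e/ — between /k/ and /x/; rule 2 does not apply here → [e].
/x/ (between /e/ and /a/): no rule targets it → [x].
/a/ (between /x/ and /m/) occurs before a nasal consonant → [ã] by rule 2.
/m/ stays [m].
/a/ (word-final): rule 2 targets it, but not before a nasal consonant → unchanged [a].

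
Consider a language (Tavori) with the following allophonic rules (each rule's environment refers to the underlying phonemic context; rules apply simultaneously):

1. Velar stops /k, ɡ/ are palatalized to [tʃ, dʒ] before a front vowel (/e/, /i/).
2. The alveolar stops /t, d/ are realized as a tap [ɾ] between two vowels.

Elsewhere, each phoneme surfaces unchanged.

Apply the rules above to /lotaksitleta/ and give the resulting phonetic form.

[loɾaksitleɾa]

/l/ — not in any rule's target class → [l].
/o/ — not in any rule's target class → [o].
Rule 2 applies to /t/ (between /o/ and /a/: between two vowels) → [ɾ].
/a/ (between /t/ and /k/): no rule targets it → [a].
/k/ (between /a/ and /s/) is in the target of rule 1 but the environment (before a front vowel) is not met → [k].
/s/ (between /k/ and /i/) is unaffected → [s].
/i/ (between /s/ and /t/): no rule targets it → [i].
/t/ — between /i/ and /l/; rule 2 does not apply here → [t].
/l/ stays [l].
/e/ — not in any rule's target class → [e].
/t/ meets the environment for rule 2 (between two vowels) → [ɾ].
/a/ (word-final) is unaffected → [a].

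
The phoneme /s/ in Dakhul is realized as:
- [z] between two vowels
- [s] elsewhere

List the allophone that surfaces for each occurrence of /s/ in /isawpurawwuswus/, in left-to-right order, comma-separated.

Occurrence 1 (position 2): between two vowels → [z].
Occurrence 2 (position 12): no conditioning environment matches → elsewhere allophone [s].
Occurrence 3 (position 15): no conditioning environment matches → elsewhere allophone [s].

[z], [s], [s]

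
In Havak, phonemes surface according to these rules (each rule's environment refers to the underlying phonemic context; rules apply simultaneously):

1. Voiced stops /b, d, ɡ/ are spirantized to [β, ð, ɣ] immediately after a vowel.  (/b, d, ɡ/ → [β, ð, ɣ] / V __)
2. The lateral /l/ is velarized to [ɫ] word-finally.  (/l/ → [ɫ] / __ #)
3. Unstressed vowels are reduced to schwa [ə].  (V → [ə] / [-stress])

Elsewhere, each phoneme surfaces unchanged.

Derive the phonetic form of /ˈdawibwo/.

[ˈdawəβwə]

/d/ (word-initial): rule 1 targets it, but not immediately after a vowel → unchanged [d].
/a/ (between /d/ and /w/) is in the target of rule 3 but the environment (in an unstressed syllable) is not met → [a].
/w/ — not in any rule's target class → [w].
/i/ — between /w/ and /b/, in an unstressed syllable — surfaces as [ə] (rule 3).
/b/ (between /i/ and /w/): immediately after a vowel, so rule 1 applies → [β].
/w/ (between /b/ and /o/): no rule targets it → [w].
Rule 3 applies to /o/ (word-final: in an unstressed syllable) → [ə].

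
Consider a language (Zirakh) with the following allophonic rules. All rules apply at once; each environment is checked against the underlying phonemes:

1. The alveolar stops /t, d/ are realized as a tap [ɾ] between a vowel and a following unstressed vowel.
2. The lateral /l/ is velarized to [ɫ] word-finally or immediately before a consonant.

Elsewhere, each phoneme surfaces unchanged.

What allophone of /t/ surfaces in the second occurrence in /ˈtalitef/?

/t/ (between /i/ and /e/): between a vowel and a following unstressed vowel, so rule 1 applies → [ɾ].

[ɾ]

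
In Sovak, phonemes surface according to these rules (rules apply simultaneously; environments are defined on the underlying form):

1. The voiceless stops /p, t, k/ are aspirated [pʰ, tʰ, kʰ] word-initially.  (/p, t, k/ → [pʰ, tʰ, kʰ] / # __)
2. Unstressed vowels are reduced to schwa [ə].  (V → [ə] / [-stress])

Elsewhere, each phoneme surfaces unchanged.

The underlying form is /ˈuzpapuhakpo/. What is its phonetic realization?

[ˈuzpəpəhəkpə]

/u/ — word-initial; rule 2 does not apply here → [u].
/z/ stays [z].
/p/ — between /z/ and /a/; rule 1 does not apply here → [p].
/a/ (between /p/ and /p/) occurs in an unstressed syllable → [ə] by rule 2.
/p/ (between /a/ and /u/) fails the environment for rule 1, so it stays [p].
Rule 2 applies to /u/ (between /p/ and /h/: in an unstressed syllable) → [ə].
/h/ stays [h].
Rule 2 applies to /a/ (between /h/ and /k/: in an unstressed syllable) → [ə].
/k/ (between /a/ and /p/) fails the environment for rule 1, so it stays [k].
/p/ (between /k/ and /o/): rule 1 targets it, but not word-initially → unchanged [p].
/o/ — word-final, in an unstressed syllable — surfaces as [ə] (rule 2).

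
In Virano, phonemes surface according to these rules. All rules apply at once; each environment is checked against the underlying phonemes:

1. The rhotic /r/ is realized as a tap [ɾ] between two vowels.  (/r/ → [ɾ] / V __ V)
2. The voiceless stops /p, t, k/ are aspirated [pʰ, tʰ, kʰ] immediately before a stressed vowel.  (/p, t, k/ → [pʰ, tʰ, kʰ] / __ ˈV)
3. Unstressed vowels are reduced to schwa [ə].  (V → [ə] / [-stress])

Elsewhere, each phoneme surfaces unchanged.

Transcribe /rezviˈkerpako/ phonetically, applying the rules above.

/r/ (word-initial) is in the target of rule 1 but the environment (between two vowels) is not met → [r].
/e/ (between /r/ and /z/) occurs in an unstressed syllable → [ə] by rule 3.
/z/ — not in any rule's target class → [z].
/v/ (between /z/ and /i/): no rule targets it → [v].
Rule 3 applies to /i/ (between /v/ and /k/: in an unstressed syllable) → [ə].
/k/ meets the environment for rule 2 (immediately before a stressed vowel) → [kʰ].
/e/ (between /k/ and /r/): rule 3 targets it, but not in an unstressed syllable → unchanged [e].
/r/ (between /e/ and /p/): rule 1 targets it, but not between two vowels → unchanged [r].
/p/ (between /r/ and /a/) is in the target of rule 2 but the environment (immediately before a stressed vowel) is not met → [p].
Rule 3 applies to /a/ (between /p/ and /k/: in an unstressed syllable) → [ə].
/k/ (between /a/ and /o/): rule 2 targets it, but not immediately before a stressed vowel → unchanged [k].
/o/ (word-final) occurs in an unstressed syllable → [ə] by rule 3.

[rəzvəˈkʰerpəkə]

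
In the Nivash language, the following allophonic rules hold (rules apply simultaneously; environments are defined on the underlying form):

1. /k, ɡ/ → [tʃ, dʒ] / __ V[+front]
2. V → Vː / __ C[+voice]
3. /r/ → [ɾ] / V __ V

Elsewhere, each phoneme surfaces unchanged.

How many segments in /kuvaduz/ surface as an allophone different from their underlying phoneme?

3

Segments that undergo a rule: /u/ → [uː] (rule 2); /a/ → [aː] (rule 2); /u/ → [uː] (rule 2).
All other segments surface unchanged.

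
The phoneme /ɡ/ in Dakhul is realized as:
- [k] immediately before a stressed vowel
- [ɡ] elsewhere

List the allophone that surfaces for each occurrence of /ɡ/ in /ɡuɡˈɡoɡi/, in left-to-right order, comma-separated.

Occurrence 1 (position 1): no conditioning environment matches → elsewhere allophone [ɡ].
Occurrence 2 (position 3): no conditioning environment matches → elsewhere allophone [ɡ].
Occurrence 3 (position 4): immediately before a stressed vowel → [k].
Occurrence 4 (position 6): no conditioning environment matches → elsewhere allophone [ɡ].

[ɡ], [ɡ], [k], [ɡ]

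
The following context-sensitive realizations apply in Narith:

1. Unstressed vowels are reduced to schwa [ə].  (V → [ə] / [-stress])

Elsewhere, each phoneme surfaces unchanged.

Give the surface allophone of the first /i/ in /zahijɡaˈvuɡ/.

/i/ (between /h/ and /j/): in an unstressed syllable, so rule 1 applies → [ə].

[ə]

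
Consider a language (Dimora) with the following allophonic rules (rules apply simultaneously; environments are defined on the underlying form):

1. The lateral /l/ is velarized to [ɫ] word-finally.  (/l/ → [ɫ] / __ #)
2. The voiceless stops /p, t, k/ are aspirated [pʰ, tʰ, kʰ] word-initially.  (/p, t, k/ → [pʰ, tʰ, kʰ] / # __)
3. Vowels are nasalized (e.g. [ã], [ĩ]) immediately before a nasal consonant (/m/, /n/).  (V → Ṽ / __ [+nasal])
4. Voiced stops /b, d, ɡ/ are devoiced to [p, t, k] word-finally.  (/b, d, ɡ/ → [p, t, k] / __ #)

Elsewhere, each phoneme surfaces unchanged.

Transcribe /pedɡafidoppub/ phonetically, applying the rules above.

/p/ (word-initial) occurs word-initially → [pʰ] by rule 2.
/e/ (between /p/ and /d/) is in the target of rule 3 but the environment (before a nasal consonant) is not met → [e].
/d/ (between /e/ and /ɡ/) is in the target of rule 4 but the environment (word-finally) is not met → [d].
/ɡ/ (between /d/ and /a/) is in the target of rule 4 but the environment (word-finally) is not met → [ɡ].
/a/ (between /ɡ/ and /f/) is in the target of rule 3 but the environment (before a nasal consonant) is not met → [a].
/f/ stays [f].
/i/ — between /f/ and /d/; rule 3 does not apply here → [i].
/d/ — between /i/ and /o/; rule 4 does not apply here → [d].
/o/ (between /d/ and /p/) fails the environment for rule 3, so it stays [o].
/p/ (between /o/ and /p/) is in the target of rule 2 but the environment (word-initially) is not met → [p].
/p/ (between /p/ and /u/) is in the target of rule 2 but the environment (word-initially) is not met → [p].
/u/ — between /p/ and /b/; rule 3 does not apply here → [u].
Rule 4 applies to /b/ (word-final: word-finally) → [p].

[pʰedɡafidoppup]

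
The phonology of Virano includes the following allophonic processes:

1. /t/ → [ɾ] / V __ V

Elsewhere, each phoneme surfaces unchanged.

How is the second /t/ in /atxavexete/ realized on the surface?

/t/ meets the environment for rule 1 (between two vowels) → [ɾ].

[ɾ]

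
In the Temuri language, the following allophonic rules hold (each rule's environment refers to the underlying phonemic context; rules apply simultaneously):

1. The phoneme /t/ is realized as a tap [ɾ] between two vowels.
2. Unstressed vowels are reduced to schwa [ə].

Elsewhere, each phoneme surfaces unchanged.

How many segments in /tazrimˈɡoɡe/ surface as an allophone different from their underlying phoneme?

3

Segments that undergo a rule: /a/ → [ə] (rule 2); /i/ → [ə] (rule 2); /e/ → [ə] (rule 2).
All other segments surface unchanged.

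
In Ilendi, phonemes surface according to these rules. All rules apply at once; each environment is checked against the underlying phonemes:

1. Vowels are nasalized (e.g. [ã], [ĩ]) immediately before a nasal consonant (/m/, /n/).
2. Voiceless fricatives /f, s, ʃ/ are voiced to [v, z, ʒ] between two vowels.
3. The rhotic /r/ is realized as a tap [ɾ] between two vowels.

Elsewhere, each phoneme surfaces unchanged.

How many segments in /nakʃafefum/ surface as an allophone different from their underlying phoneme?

Segments that undergo a rule: /f/ → [v] (rule 2); /f/ → [v] (rule 2); /u/ → [ũ] (rule 1).
All other segments surface unchanged.

3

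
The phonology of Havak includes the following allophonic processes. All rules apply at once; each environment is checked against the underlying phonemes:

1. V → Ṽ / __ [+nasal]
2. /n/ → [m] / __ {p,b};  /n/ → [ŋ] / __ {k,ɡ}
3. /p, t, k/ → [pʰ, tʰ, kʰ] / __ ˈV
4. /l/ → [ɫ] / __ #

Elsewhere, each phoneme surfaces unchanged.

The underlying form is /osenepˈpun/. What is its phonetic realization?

/o/ (word-initial): rule 1 targets it, but not before a nasal consonant → unchanged [o].
/s/ — not in any rule's target class → [s].
/e/ — between /s/ and /n/, before a nasal consonant — surfaces as [ẽ] (rule 1).
/n/ (between /e/ and /e/) is in the target of rule 2 but the environment (before a labial or velar stop) is not met → [n].
/e/ — between /n/ and /p/; rule 1 does not apply here → [e].
/p/ (between /e/ and /p/) fails the environment for rule 3, so it stays [p].
/p/ (between /p/ and /u/): immediately before a stressed vowel, so rule 3 applies → [pʰ].
/u/ (between /p/ and /n/): before a nasal consonant, so rule 1 applies → [ũ].
/n/ (word-final) is in the target of rule 2 but the environment (before a labial or velar stop) is not met → [n].

[osẽnepˈpʰũn]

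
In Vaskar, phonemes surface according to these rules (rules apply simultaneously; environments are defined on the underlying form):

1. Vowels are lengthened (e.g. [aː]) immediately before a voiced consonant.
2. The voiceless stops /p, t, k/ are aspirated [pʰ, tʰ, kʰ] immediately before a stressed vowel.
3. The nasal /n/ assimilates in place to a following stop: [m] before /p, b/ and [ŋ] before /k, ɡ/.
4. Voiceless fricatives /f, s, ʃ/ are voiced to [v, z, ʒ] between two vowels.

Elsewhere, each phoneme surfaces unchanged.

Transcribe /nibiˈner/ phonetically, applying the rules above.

/n/ (word-initial) is in the target of rule 3 but the environment (before a labial or velar stop) is not met → [n].
/i/ — between /n/ and /b/, before a voiced consonant — surfaces as [iː] (rule 1).
/b/ (between /i/ and /i/): no rule targets it → [b].
Rule 1 applies to /i/ (between /b/ and /n/: before a voiced consonant) → [iː].
/n/ — between /i/ and /e/; rule 3 does not apply here → [n].
/e/ meets the environment for rule 1 (before a voiced consonant) → [eː].
/r/ stays [r].

[niːbiːˈneːr]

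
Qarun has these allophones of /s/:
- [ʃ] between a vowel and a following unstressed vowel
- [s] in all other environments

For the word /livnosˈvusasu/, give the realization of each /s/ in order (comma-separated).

[s], [ʃ], [ʃ]

Occurrence 1 (position 6): no conditioning environment matches → elsewhere allophone [s].
Occurrence 2 (position 9): between a vowel and a following unstressed vowel → [ʃ].
Occurrence 3 (position 11): between a vowel and a following unstressed vowel → [ʃ].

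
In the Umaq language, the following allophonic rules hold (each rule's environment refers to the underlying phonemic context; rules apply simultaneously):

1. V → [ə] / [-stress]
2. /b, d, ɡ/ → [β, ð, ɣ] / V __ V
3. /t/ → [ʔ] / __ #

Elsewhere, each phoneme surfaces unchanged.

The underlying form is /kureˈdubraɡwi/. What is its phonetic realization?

/k/ (word-initial) is unaffected → [k].
/u/ — between /k/ and /r/, in an unstressed syllable — surfaces as [ə] (rule 1).
/r/ (between /u/ and /e/): no rule targets it → [r].
/e/ meets the environment for rule 1 (in an unstressed syllable) → [ə].
/d/ meets the environment for rule 2 (between two vowels) → [ð].
/u/ (between /d/ and /b/) is in the target of rule 1 but the environment (in an unstressed syllable) is not met → [u].
/b/ (between /u/ and /r/): rule 2 targets it, but not between two vowels → unchanged [b].
/r/ (between /b/ and /a/) is unaffected → [r].
/a/ (between /r/ and /ɡ/): in an unstressed syllable, so rule 1 applies → [ə].
/ɡ/ (between /a/ and /w/) fails the environment for rule 2, so it stays [ɡ].
/w/ (between /ɡ/ and /i/) is unaffected → [w].
/i/ meets the environment for rule 1 (in an unstressed syllable) → [ə].

[kərəˈðubrəɡwə]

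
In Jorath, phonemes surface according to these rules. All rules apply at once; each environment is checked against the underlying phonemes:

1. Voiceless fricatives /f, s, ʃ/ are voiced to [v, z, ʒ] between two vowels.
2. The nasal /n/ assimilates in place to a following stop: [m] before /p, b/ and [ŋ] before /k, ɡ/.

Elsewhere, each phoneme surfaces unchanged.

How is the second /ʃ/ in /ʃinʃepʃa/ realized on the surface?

/ʃ/ (between /n/ and /e/): rule 1 targets it, but not between two vowels → unchanged [ʃ].

[ʃ]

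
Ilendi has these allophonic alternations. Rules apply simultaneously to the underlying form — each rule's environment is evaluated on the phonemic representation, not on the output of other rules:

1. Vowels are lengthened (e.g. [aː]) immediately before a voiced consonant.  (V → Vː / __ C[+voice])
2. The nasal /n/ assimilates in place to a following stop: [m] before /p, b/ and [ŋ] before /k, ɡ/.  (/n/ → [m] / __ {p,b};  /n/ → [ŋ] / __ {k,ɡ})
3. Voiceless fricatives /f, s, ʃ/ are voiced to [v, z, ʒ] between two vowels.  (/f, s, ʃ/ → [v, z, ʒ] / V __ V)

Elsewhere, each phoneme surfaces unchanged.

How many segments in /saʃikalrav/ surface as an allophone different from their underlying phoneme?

Segments that undergo a rule: /ʃ/ → [ʒ] (rule 3); /a/ → [aː] (rule 1); /a/ → [aː] (rule 1).
All other segments surface unchanged.

3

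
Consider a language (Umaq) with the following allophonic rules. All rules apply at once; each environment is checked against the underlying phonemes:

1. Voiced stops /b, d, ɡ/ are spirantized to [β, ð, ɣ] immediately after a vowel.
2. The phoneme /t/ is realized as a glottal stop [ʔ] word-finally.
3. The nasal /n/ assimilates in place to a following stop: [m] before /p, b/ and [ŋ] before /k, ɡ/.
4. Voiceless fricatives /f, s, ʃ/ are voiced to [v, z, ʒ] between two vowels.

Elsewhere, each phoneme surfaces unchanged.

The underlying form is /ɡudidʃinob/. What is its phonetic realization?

/ɡ/ — word-initial; rule 1 does not apply here → [ɡ].
/u/ (between /ɡ/ and /d/): no rule targets it → [u].
Rule 1 applies to /d/ (between /u/ and /i/: immediately after a vowel) → [ð].
/i/ (between /d/ and /d/): no rule targets it → [i].
Rule 1 applies to /d/ (between /i/ and /ʃ/: immediately after a vowel) → [ð].
/ʃ/ (between /d/ and /i/) fails the environment for rule 4, so it stays [ʃ].
/i/ stays [i].
/n/ (between /i/ and /o/): rule 3 targets it, but not before a labial or velar stop → unchanged [n].
/o/ (between /n/ and /b/) is unaffected → [o].
/b/ meets the environment for rule 1 (immediately after a vowel) → [β].

[ɡuðiðʃinoβ]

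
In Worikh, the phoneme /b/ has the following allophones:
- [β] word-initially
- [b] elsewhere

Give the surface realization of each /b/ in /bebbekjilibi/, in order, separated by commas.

Occurrence 1 (position 1): word-initially → [β].
Occurrence 2 (position 3): no conditioning environment matches → elsewhere allophone [b].
Occurrence 3 (position 4): no conditioning environment matches → elsewhere allophone [b].
Occurrence 4 (position 11): no conditioning environment matches → elsewhere allophone [b].

[β], [b], [b], [b]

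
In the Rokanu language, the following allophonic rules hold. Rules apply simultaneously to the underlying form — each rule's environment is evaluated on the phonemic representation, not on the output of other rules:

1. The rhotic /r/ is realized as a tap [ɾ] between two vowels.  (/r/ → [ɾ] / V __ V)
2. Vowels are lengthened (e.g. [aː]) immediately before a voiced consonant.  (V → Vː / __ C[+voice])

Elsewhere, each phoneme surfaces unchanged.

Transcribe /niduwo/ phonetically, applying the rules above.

/n/ stays [n].
/i/ — between /n/ and /d/, before a voiced consonant — surfaces as [iː] (rule 2).
/d/ stays [d].
/u/ meets the environment for rule 2 (before a voiced consonant) → [uː].
/w/ (between /u/ and /o/): no rule targets it → [w].
/o/ (word-final) is in the target of rule 2 but the environment (before a voiced consonant) is not met → [o].

[niːduːwo]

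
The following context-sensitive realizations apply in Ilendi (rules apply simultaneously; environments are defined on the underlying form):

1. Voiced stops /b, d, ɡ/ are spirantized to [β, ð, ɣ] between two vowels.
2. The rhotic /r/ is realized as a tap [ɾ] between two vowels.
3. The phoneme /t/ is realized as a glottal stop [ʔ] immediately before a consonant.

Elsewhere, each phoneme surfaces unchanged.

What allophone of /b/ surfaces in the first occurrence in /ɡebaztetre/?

Rule 1 applies to /b/ (between /e/ and /a/: between two vowels) → [β].

[β]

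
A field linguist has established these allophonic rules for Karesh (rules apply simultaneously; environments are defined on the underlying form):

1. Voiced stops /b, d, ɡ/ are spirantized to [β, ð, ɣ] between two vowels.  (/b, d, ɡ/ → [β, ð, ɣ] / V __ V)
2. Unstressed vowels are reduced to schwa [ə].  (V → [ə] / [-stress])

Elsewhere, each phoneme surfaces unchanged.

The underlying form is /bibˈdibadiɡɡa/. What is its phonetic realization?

[bəbˈdiβəðəɡɡə]

/b/ (word-initial) is in the target of rule 1 but the environment (between two vowels) is not met → [b].
/i/ (between /b/ and /b/) occurs in an unstressed syllable → [ə] by rule 2.
/b/ (between /i/ and /d/): rule 1 targets it, but not between two vowels → unchanged [b].
/d/ — between /b/ and /i/; rule 1 does not apply here → [d].
/i/ (between /d/ and /b/) fails the environment for rule 2, so it stays [i].
/b/ (between /i/ and /a/) occurs between two vowels → [β] by rule 1.
Rule 2 applies to /a/ (between /b/ and /d/: in an unstressed syllable) → [ə].
Rule 1 applies to /d/ (between /a/ and /i/: between two vowels) → [ð].
/i/ — between /d/ and /ɡ/, in an unstressed syllable — surfaces as [ə] (rule 2).
/ɡ/ (between /i/ and /ɡ/) fails the environment for rule 1, so it stays [ɡ].
/ɡ/ (between /ɡ/ and /a/) is in the target of rule 1 but the environment (between two vowels) is not met → [ɡ].
/a/ (word-final): in an unstressed syllable, so rule 2 applies → [ə].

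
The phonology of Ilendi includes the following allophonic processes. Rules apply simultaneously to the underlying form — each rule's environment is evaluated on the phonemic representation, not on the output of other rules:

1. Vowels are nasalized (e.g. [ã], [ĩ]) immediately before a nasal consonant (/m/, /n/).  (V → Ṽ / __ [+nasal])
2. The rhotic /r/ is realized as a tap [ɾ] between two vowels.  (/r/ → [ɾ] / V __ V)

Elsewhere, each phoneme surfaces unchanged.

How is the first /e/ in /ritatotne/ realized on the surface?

[e]

/e/ (word-final) is in the target of rule 1 but the environment (before a nasal consonant) is not met → [e].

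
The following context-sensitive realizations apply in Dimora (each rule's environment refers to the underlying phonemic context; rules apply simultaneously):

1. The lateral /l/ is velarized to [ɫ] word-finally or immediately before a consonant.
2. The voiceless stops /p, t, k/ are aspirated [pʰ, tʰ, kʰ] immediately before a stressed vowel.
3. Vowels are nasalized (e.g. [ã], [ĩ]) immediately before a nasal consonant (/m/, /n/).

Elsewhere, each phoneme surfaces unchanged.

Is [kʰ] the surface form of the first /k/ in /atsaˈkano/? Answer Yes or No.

Yes

/k/ (between /a/ and /a/) occurs immediately before a stressed vowel → [kʰ] by rule 2.
The actual realization is [kʰ], which matches [kʰ].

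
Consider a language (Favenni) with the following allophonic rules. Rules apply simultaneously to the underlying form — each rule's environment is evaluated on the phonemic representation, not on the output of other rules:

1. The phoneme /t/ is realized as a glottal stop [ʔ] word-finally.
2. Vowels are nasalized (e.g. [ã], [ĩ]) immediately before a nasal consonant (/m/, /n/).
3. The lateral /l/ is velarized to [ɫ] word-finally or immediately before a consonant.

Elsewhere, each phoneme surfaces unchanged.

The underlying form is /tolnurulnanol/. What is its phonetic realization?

/t/ (word-initial) is in the target of rule 1 but the environment (word-finally) is not met → [t].
/o/ — between /t/ and /l/; rule 2 does not apply here → [o].
/l/ meets the environment for rule 3 (word-finally or immediately before a consonant) → [ɫ].
/n/ (between /l/ and /u/): no rule targets it → [n].
/u/ (between /n/ and /r/) is in the target of rule 2 but the environment (before a nasal consonant) is not met → [u].
/r/ (between /u/ and /u/): no rule targets it → [r].
/u/ — between /r/ and /l/; rule 2 does not apply here → [u].
/l/ (between /u/ and /n/) occurs word-finally or immediately before a consonant → [ɫ] by rule 3.
/n/ — not in any rule's target class → [n].
/a/ — between /n/ and /n/, before a nasal consonant — surfaces as [ã] (rule 2).
/n/ (between /a/ and /o/) is unaffected → [n].
/o/ (between /n/ and /l/) is in the target of rule 2 but the environment (before a nasal consonant) is not met → [o].
/l/ (word-final): word-finally or immediately before a consonant, so rule 3 applies → [ɫ].

[toɫnuruɫnãnoɫ]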